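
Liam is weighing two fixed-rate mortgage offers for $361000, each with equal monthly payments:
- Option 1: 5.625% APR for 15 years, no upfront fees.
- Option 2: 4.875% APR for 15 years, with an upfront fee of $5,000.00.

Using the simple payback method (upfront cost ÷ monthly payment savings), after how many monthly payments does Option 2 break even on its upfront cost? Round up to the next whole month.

Option 1: at 5.625% the monthly rate is 0.0046875, so the payment is 361,000 × 0.0046875 / (1 − 1.0046875^−180) = $2,973.67.
Option 2: at 4.875% the monthly rate is 0.0040625, so the payment is 361,000 × 0.0040625 / (1 − 1.0040625^−180) = $2,831.31.
Monthly savings = $2,973.67 − $2,831.31 = $142.36.
Break-even = $5,000.00 / $142.36 = 35.12 → 36 months.

36 months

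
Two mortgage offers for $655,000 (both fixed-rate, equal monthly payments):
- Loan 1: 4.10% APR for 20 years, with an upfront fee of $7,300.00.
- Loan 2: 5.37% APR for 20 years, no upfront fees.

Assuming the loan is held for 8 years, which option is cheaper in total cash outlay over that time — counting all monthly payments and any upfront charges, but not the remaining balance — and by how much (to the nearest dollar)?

Loan 1: monthly rate = 4.1%/12 = 0.0034167; payment = 655,000 × 0.0034167 / (1 − (1+0.0034167)^−240) = $4,003.77.
Loan 2: at 5.37% the monthly rate is 0.0044750, so the payment is 655,000 × 0.0044750 / (1 − 1.0044750^−240) = $4,457.71.
Over 96 months: Loan 1 costs 96 × $4,003.77 + $7,300.00 = $391,661.92; Loan 2 costs 96 × $4,457.71 = $427,940.16.
Loan 1 is cheaper by $427,940.16 − $391,661.92 = $36,278.24.

Loan 1 by $36,278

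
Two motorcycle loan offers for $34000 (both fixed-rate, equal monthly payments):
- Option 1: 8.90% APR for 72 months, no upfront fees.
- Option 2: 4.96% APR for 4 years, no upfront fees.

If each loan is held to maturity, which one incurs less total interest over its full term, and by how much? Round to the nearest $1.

Option 2 by $6,451

Option 1: at 8.90% the monthly rate is 0.0074167, so the payment is 34,000 × 0.0074167 / (1 − 1.0074167^−72) = $611.18.
Total interest on Option 1 = 72 × $611.18 − $34,000 = $10,004.96.
Option 2: at 4.96% the monthly rate is 0.0041333, so the payment is 34,000 × 0.0041333 / (1 − 1.0041333^−48) = $782.38.
Total interest on Option 2 = 48 × $782.38 − $34,000 = $3,554.24.
Option 2 is lower by $6,450.72.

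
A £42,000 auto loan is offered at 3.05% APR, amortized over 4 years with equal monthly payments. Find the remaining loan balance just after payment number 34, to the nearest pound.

£12,783

With monthly rate i = 3.05%/12 = 0.0025417, the balance after k of n payments is P · [(1+i)^n − (1+i)^k] / [(1+i)^n − 1].
(1+0.0025417)^48 = 1.12957925 and (1+0.0025417)^34 = 1.09014098, so the balance is 42,000 × (1.12957925 − 1.09014098) / (1.12957925 − 1) = £12,782.97.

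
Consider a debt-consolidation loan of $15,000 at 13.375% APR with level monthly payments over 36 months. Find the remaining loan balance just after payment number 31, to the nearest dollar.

$2,458

With monthly rate i = 13.375%/12 = 0.0111458, the balance after k of n payments is P · [(1+i)^n − (1+i)^k] / [(1+i)^n − 1].
(1+0.0111458)^36 = 1.49037884 and (1+0.0111458)^31 = 1.41002786, so the balance is 15,000 × (1.49037884 − 1.41002786) / (1.49037884 − 1) = $2,457.82.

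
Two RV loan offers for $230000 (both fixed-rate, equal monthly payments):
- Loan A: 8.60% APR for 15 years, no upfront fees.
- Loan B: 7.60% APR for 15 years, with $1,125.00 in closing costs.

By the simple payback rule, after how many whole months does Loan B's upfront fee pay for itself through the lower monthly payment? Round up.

Loan A: at 8.60% the monthly rate is 0.0071667, so the payment is 230,000 × 0.0071667 / (1 − 1.0071667^−180) = $2,278.40.
Loan B: at 7.60% the monthly rate is 0.0063333, so the payment is 230,000 × 0.0063333 / (1 − 1.0063333^−180) = $2,145.22.
Monthly savings = $2,278.40 − $2,145.22 = $133.18.
Break-even = $1,125.00 / $133.18 = 8.45 → 9 months.

9 months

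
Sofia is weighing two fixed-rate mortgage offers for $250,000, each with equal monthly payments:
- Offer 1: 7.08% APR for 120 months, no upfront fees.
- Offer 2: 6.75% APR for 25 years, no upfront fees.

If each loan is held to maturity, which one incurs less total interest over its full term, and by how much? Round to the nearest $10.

Offer 1 by $168,620

Offer 1: monthly rate = 7.08%/12 = 0.0059000; payment = 250,000 × 0.0059000 / (1 − (1+0.0059000)^−120) = $2,913.03.
Total interest on Offer 1 = 120 × $2,913.03 − $250,000 = $99,563.60.
Offer 2: at 6.75% the monthly rate is 0.0056250, so the payment is 250,000 × 0.0056250 / (1 − 1.0056250^−300) = $1,727.28.
Total interest on Offer 2 = 300 × $1,727.28 − $250,000 = $268,184.00.
Offer 1 is lower by $168,620.40.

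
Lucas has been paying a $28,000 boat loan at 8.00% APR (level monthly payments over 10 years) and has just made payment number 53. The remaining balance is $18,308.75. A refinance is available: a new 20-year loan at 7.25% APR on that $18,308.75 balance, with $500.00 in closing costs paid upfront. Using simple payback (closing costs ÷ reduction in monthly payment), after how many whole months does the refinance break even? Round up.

3 months

Current payment = 28,000 × 8%/12 / (1 − (1+0.0066667)^−120) = $339.72.
Refinanced payment = 18,308.75 × 0.0060417 / (1 − (1+0.0060417)^−240) = $144.71.
Monthly savings = $339.72 − $144.71 = $195.01.
Break-even = $500.00 / $195.01 = 2.56 → 3 months.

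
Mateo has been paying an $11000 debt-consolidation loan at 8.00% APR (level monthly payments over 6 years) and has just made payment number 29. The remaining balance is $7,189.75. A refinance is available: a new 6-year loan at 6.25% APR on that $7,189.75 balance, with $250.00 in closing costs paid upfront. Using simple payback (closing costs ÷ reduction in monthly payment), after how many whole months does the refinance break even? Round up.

Current payment = 11,000 × 8%/12 / (1 − (1+0.0066667)^−72) = $192.87.
Refinanced payment = 7,189.75 × 0.0052083 / (1 − (1+0.0052083)^−72) = $120.01.
Monthly savings = $192.87 − $120.01 = $72.86.
Break-even = $250.00 / $72.86 = 3.43 → 4 months.

4 months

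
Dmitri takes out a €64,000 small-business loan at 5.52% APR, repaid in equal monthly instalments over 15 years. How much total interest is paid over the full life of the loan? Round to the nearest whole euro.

€30,250

At 5.52% the monthly rate is 0.0046000, so the payment is 64,000 × 0.0046000 / (1 − 1.0046000^−180) = €523.61.
Total paid = 180 × €523.61 = €94,249.80; interest = €94,249.80 − €64,000 = €30,249.80.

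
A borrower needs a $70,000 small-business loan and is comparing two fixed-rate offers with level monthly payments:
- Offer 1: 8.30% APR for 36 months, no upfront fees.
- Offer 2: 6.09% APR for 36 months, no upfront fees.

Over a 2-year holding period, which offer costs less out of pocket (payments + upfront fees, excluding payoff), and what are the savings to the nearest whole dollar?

Offer 1: at 8.30% the monthly rate is 0.0069167, so the payment is 70,000 × 0.0069167 / (1 − 1.0069167^−36) = $2,203.25.
Offer 2: monthly rate = 6.09%/12 = 0.0050750; payment = 70,000 × 0.0050750 / (1 − (1+0.0050750)^−36) = $2,132.39.
Over 24 months: Offer 1 costs 24 × $2,203.25 = $52,878.00; Offer 2 costs 24 × $2,132.39 = $51,177.36.
Offer 2 is cheaper by $52,878.00 − $51,177.36 = $1,700.64.

Offer 2 by $1,701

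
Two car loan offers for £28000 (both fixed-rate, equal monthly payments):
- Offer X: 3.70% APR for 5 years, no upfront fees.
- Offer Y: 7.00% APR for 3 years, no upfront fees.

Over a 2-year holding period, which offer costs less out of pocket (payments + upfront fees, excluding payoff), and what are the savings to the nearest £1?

Offer X by £8,464

Offer X: monthly rate = 3.7%/12 = 0.0030833; payment = 28,000 × 0.0030833 / (1 − (1+0.0030833)^−60) = £511.88.
Offer Y: at 7.00% the monthly rate is 0.0058333, so the payment is 28,000 × 0.0058333 / (1 − 1.0058333^−36) = £864.56.
Over 24 months: Offer X costs 24 × £511.88 = £12,285.12; Offer Y costs 24 × £864.56 = £20,749.44.
Offer X is cheaper by £20,749.44 − £12,285.12 = £8,464.32.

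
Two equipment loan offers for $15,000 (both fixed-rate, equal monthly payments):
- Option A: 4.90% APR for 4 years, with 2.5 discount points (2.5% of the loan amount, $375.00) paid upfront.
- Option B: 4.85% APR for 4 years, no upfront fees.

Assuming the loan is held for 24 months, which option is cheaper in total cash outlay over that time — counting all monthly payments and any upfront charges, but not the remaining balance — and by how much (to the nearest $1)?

Option A: monthly rate = 4.9%/12 = 0.0040833; payment = 15,000 × 0.0040833 / (1 − (1+0.0040833)^−48) = $344.76.
Option B: at 4.85% the monthly rate is 0.0040417, so the payment is 15,000 × 0.0040417 / (1 − 1.0040417^−48) = $344.42.
Over 24 months: Option A costs 24 × $344.76 + $375.00 = $8,649.24; Option B costs 24 × $344.42 = $8,266.08.
Option B is cheaper by $8,649.24 − $8,266.08 = $383.16.

Option B by $383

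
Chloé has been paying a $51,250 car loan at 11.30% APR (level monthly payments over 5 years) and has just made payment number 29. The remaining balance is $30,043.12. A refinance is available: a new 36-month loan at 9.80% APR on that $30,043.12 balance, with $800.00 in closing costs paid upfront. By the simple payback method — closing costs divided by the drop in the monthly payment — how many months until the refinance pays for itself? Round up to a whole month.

6 months

Current payment = 51,250 × 11.3%/12 / (1 − (1+0.0094167)^−60) = $1,121.98.
Refinanced payment = 30,043.12 × 0.0081667 / (1 − (1+0.0081667)^−36) = $966.59.
Monthly savings = $1,121.98 − $966.59 = $155.39.
Break-even = $800.00 / $155.39 = 5.15 → 6 months.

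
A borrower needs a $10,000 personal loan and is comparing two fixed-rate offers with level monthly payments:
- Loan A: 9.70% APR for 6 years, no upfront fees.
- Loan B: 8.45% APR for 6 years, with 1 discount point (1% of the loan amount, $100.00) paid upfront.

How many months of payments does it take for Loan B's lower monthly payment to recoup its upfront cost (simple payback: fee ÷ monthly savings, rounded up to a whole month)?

Loan A: at 9.70% the monthly rate is 0.0080833, so the payment is 10,000 × 0.0080833 / (1 − 1.0080833^−72) = $183.75.
Loan B: monthly rate = 8.45%/12 = 0.0070417; payment = 10,000 × 0.0070417 / (1 − (1+0.0070417)^−72) = $177.54.
Monthly savings = $183.75 − $177.54 = $6.21.
Break-even = $100.00 / $6.21 = 16.10 → 17 months.

17 months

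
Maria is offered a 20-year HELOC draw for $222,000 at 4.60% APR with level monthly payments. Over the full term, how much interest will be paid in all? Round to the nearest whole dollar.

$117,958

At 4.60% the monthly rate is 0.0038333, so the payment is 222,000 × 0.0038333 / (1 − 1.0038333^−240) = $1,416.49.
Total paid = 240 × $1,416.49 = $339,957.60; interest = $339,957.60 − $222,000 = $117,957.60.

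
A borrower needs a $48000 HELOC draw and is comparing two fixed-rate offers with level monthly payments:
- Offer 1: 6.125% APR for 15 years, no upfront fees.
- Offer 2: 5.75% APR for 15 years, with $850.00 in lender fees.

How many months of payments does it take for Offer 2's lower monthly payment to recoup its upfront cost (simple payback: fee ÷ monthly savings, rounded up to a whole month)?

88 months

Offer 1: monthly rate = 6.125%/12 = 0.0051042; payment = 48,000 × 0.0051042 / (1 − (1+0.0051042)^−180) = $408.30.
Offer 2: monthly rate = 5.75%/12 = 0.0047917; payment = 48,000 × 0.0047917 / (1 − (1+0.0047917)^−180) = $398.60.
Monthly savings = $408.30 − $398.60 = $9.70.
Break-even = $850.00 / $9.70 = 87.63 → 88 months.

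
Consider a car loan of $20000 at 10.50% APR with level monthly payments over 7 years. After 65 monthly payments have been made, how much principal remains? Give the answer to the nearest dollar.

With monthly rate i = 10.5%/12 = 0.0087500, the balance after k of n payments is P · [(1+i)^n − (1+i)^k] / [(1+i)^n − 1].
(1+0.0087500)^84 = 2.07882537 and (1+0.0087500)^65 = 1.76169452, so the balance is 20,000 × (2.07882537 − 1.76169452) / (2.07882537 − 1) = $5,879.19.

$5,879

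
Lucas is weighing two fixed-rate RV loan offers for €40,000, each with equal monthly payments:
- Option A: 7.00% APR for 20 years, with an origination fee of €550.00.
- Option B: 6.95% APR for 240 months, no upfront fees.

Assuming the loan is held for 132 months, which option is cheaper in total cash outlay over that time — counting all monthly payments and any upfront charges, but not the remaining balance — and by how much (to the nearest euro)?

Option A: monthly rate = 7%/12 = 0.0058333; payment = 40,000 × 0.0058333 / (1 − (1+0.0058333)^−240) = €310.12.
Option B: at 6.95% the monthly rate is 0.0057917, so the payment is 40,000 × 0.0057917 / (1 − 1.0057917^−240) = €308.92.
Over 132 months: Option A costs 132 × €310.12 + €550.00 = €41,485.84; Option B costs 132 × €308.92 = €40,777.44.
Option B is cheaper by €41,485.84 − €40,777.44 = €708.40.

Option B by €708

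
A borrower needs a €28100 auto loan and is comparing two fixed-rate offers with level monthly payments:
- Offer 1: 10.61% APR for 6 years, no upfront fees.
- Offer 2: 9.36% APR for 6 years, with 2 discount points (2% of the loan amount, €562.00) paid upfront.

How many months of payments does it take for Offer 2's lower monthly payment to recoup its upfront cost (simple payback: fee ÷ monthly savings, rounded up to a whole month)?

32 months

Offer 1: at 10.61% the monthly rate is 0.0088417, so the payment is 28,100 × 0.0088417 / (1 − 1.0088417^−72) = €529.26.
Offer 2: at 9.36% the monthly rate is 0.0078000, so the payment is 28,100 × 0.0078000 / (1 − 1.0078000^−72) = €511.55.
Monthly savings = €529.26 − €511.55 = €17.71.
Break-even = €562.00 / €17.71 = 31.73 → 32 months.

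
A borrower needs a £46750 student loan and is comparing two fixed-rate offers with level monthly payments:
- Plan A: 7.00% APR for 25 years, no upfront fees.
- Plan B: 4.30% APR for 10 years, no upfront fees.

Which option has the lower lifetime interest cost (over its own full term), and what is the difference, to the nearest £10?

Plan B by £41,520

Plan A: at 7.00% the monthly rate is 0.0058333, so the payment is 46,750 × 0.0058333 / (1 − 1.0058333^−300) = £330.42.
Total interest on Plan A = 300 × £330.42 − £46,750 = £52,376.00.
Plan B: monthly rate = 4.3%/12 = 0.0035833; payment = 46,750 × 0.0035833 / (1 − (1+0.0035833)^−120) = £480.02.
Total interest on Plan B = 120 × £480.02 − £46,750 = £10,852.40.
Plan B is lower by £41,523.60.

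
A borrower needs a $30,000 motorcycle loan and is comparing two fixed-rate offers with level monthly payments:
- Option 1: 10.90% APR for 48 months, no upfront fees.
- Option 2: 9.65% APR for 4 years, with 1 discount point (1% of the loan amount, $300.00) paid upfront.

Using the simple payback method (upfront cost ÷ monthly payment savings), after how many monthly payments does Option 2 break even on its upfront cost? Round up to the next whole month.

Option 1: at 10.90% the monthly rate is 0.0090833, so the payment is 30,000 × 0.0090833 / (1 − 1.0090833^−48) = $773.91.
Option 2: at 9.65% the monthly rate is 0.0080417, so the payment is 30,000 × 0.0080417 / (1 − 1.0080417^−48) = $755.84.
Monthly savings = $773.91 − $755.84 = $18.07.
Break-even = $300.00 / $18.07 = 16.60 → 17 months.

17 months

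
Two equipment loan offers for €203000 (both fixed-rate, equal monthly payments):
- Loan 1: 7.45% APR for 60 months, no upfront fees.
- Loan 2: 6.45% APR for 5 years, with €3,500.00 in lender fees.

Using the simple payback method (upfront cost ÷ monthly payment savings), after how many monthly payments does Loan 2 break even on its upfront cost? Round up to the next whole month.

Loan 1: at 7.45% the monthly rate is 0.0062083, so the payment is 203,000 × 0.0062083 / (1 − 1.0062083^−60) = €4,062.88.
Loan 2: at 6.45% the monthly rate is 0.0053750, so the payment is 203,000 × 0.0053750 / (1 − 1.0053750^−60) = €3,967.18.
Monthly savings = €4,062.88 − €3,967.18 = €95.70.
Break-even = €3,500.00 / €95.70 = 36.57 → 37 months.

37 months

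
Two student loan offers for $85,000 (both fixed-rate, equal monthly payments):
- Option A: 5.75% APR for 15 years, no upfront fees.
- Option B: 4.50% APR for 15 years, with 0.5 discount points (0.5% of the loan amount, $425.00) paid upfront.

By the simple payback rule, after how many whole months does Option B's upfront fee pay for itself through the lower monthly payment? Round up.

Option A: monthly rate = 5.75%/12 = 0.0047917; payment = 85,000 × 0.0047917 / (1 − (1+0.0047917)^−180) = $705.85.
Option B: monthly rate = 4.5%/12 = 0.0037500; payment = 85,000 × 0.0037500 / (1 − (1+0.0037500)^−180) = $650.24.
Monthly savings = $705.85 − $650.24 = $55.61.
Break-even = $425.00 / $55.61 = 7.64 → 8 months.

8 months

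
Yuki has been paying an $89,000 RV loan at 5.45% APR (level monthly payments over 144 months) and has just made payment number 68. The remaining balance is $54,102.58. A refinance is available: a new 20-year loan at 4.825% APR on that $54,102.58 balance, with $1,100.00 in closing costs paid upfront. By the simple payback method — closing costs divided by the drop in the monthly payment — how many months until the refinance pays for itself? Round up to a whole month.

Current payment = 89,000 × 5.45%/12 / (1 − (1+0.0045417)^−144) = $843.39.
Refinanced payment = 54,102.58 × 0.0040208 / (1 − (1+0.0040208)^−240) = $351.84.
Monthly savings = $843.39 − $351.84 = $491.55.
Break-even = $1,100.00 / $491.55 = 2.24 → 3 months.

3 months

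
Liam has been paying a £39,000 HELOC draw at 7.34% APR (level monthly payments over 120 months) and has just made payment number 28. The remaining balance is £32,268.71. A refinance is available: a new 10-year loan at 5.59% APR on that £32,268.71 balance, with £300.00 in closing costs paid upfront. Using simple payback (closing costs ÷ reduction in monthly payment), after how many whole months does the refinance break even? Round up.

Current payment = 39,000 × 7.34%/12 / (1 − (1+0.0061167)^−120) = £459.69.
Refinanced payment = 32,268.71 × 0.0046583 / (1 − (1+0.0046583)^−120) = £351.64.
Monthly savings = £459.69 − £351.64 = £108.05.
Break-even = £300.00 / £108.05 = 2.78 → 3 months.

3 months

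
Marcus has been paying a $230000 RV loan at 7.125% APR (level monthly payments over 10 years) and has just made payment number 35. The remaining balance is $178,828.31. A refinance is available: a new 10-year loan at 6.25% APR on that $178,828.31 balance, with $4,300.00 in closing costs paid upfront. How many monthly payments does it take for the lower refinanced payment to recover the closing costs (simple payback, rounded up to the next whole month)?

7 months

Current payment = 230,000 × 7.125%/12 / (1 − (1+0.0059375)^−120) = $2,685.34.
Refinanced payment = 178,828.31 × 0.0052083 / (1 − (1+0.0052083)^−120) = $2,007.89.
Monthly savings = $2,685.34 − $2,007.89 = $677.45.
Break-even = $4,300.00 / $677.45 = 6.35 → 7 months.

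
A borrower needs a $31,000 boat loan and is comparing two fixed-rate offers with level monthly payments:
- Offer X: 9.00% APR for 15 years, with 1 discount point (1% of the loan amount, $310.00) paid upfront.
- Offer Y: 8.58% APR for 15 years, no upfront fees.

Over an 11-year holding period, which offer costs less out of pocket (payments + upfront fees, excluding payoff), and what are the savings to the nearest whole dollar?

Offer X: monthly rate = 9%/12 = 0.0075000; payment = 31,000 × 0.0075000 / (1 − (1+0.0075000)^−180) = $314.42.
Offer Y: monthly rate = 8.58%/12 = 0.0071500; payment = 31,000 × 0.0071500 / (1 − (1+0.0071500)^−180) = $306.72.
Over 132 months: Offer X costs 132 × $314.42 + $310.00 = $41,813.44; Offer Y costs 132 × $306.72 = $40,487.04.
Offer Y is cheaper by $41,813.44 − $40,487.04 = $1,326.40.

Offer Y by $1,326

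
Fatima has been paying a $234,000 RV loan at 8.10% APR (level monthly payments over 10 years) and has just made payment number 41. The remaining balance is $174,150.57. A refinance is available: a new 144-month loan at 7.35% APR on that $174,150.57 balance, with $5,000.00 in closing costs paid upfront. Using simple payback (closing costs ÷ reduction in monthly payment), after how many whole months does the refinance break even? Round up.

5 months

Current payment = 234,000 × 8.1%/12 / (1 − (1+0.0067500)^−120) = $2,851.45.
Refinanced payment = 174,150.57 × 0.0061250 / (1 − (1+0.0061250)^−144) = $1,823.59.
Monthly savings = $2,851.45 − $1,823.59 = $1,027.86.
Break-even = $5,000.00 / $1,027.86 = 4.86 → 5 months.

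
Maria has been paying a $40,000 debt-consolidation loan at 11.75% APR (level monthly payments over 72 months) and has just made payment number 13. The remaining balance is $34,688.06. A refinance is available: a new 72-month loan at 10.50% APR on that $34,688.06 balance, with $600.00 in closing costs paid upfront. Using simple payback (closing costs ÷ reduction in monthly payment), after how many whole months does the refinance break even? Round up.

Current payment = 40,000 × 11.75%/12 / (1 − (1+0.0097917)^−72) = $776.82.
Refinanced payment = 34,688.06 × 0.0087500 / (1 − (1+0.0087500)^−72) = $651.41.
Monthly savings = $776.82 − $651.41 = $125.41.
Break-even = $600.00 / $125.41 = 4.78 → 5 months.

5 months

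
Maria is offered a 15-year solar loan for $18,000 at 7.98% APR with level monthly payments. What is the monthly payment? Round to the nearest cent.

At 7.98% the monthly rate is 0.0066500, so the payment is 18,000 × 0.0066500 / (1 − 1.0066500^−180) = $171.81.

$171.81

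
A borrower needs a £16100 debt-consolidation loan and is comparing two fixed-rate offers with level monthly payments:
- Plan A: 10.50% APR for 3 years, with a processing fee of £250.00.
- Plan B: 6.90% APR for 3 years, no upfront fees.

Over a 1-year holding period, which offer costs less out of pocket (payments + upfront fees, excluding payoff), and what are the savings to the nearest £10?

Plan A: monthly rate = 10.5%/12 = 0.0087500; payment = 16,100 × 0.0087500 / (1 − (1+0.0087500)^−36) = £523.29.
Plan B: at 6.90% the monthly rate is 0.0057500, so the payment is 16,100 × 0.0057500 / (1 − 1.0057500^−36) = £496.39.
Over 12 months: Plan A costs 12 × £523.29 + £250.00 = £6,529.48; Plan B costs 12 × £496.39 = £5,956.68.
Plan B is cheaper by £6,529.48 − £5,956.68 = £572.80.

Plan B by £570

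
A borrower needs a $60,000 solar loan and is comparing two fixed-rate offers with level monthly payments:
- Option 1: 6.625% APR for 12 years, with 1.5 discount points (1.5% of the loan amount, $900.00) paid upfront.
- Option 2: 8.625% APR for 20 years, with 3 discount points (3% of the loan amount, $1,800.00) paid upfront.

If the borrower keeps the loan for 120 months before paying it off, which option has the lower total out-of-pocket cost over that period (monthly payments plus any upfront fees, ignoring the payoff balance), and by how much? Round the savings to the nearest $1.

Option 1: monthly rate = 6.625%/12 = 0.0055208; payment = 60,000 × 0.0055208 / (1 − (1+0.0055208)^−144) = $605.10.
Option 2: at 8.625% the monthly rate is 0.0071875, so the payment is 60,000 × 0.0071875 / (1 − 1.0071875^−240) = $525.45.
Over 120 months: Option 1 costs 120 × $605.10 + $900.00 = $73,512.00; Option 2 costs 120 × $525.45 + $1,800.00 = $64,854.00.
Option 2 is cheaper by $73,512.00 − $64,854.00 = $8,658.00.

Option 2 by $8,658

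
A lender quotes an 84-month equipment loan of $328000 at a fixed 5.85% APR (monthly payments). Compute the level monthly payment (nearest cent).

At 5.85% the monthly rate is 0.0048750, so the payment is 328,000 × 0.0048750 / (1 − 1.0048750^−84) = $4,768.05.

$4,768.05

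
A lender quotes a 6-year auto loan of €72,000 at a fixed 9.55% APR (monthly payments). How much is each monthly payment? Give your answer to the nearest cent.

Monthly rate = 9.55%/12 = 0.0079583; payment = 72,000 × 0.0079583 / (1 − (1+0.0079583)^−72) = €1,317.58.

€1,317.58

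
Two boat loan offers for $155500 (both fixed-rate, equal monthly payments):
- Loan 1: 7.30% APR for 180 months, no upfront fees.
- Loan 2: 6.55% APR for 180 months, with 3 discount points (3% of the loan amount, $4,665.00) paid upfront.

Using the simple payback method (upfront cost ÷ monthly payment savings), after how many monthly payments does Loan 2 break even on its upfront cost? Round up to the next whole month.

72 months

Loan 1: monthly rate = 7.3%/12 = 0.0060833; payment = 155,500 × 0.0060833 / (1 − (1+0.0060833)^−180) = $1,423.89.
Loan 2: monthly rate = 6.55%/12 = 0.0054583; payment = 155,500 × 0.0054583 / (1 − (1+0.0054583)^−180) = $1,358.85.
Monthly savings = $1,423.89 − $1,358.85 = $65.04.
Break-even = $4,665.00 / $65.04 = 71.73 → 72 months.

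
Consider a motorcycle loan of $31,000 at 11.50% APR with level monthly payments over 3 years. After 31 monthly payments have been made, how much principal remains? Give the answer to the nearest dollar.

With monthly rate i = 11.5%/12 = 0.0095833, the balance after k of n payments is P · [(1+i)^n − (1+i)^k] / [(1+i)^n − 1].
(1+0.0095833)^36 = 1.40967243 and (1+0.0095833)^31 = 1.34402499, so the balance is 31,000 × (1.40967243 − 1.34402499) / (1.40967243 − 1) = $4,967.56.

$4,968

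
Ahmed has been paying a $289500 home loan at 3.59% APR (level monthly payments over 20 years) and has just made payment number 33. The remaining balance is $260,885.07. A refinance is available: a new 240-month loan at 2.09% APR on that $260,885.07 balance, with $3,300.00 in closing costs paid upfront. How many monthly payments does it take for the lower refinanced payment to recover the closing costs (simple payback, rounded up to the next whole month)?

Current payment = 289,500 × 3.59%/12 / (1 − (1+0.0029917)^−240) = $1,692.40.
Refinanced payment = 260,885.07 × 0.0017417 / (1 − (1+0.0017417)^−240) = $1,330.92.
Monthly savings = $1,692.40 − $1,330.92 = $361.48.
Break-even = $3,300.00 / $361.48 = 9.13 → 10 months.

10 months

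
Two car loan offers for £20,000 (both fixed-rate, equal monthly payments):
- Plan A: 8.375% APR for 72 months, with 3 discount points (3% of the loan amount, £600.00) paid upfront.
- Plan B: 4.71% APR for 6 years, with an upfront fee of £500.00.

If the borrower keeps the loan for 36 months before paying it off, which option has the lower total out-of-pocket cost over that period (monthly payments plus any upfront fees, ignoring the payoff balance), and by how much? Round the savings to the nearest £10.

Plan A: monthly rate = 8.375%/12 = 0.0069792; payment = 20,000 × 0.0069792 / (1 − (1+0.0069792)^−72) = £354.34.
Plan B: at 4.71% the monthly rate is 0.0039250, so the payment is 20,000 × 0.0039250 / (1 − 1.0039250^−72) = £319.42.
Over 36 months: Plan A costs 36 × £354.34 + £600.00 = £13,356.24; Plan B costs 36 × £319.42 + £500.00 = £11,999.12.
Plan B is cheaper by £13,356.24 − £11,999.12 = £1,357.12.

Plan B by £1,360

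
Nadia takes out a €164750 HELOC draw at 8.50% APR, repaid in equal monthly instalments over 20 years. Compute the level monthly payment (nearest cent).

At 8.50% the monthly rate is 0.0070833, so the payment is 164,750 × 0.0070833 / (1 − 1.0070833^−240) = €1,429.74.

€1,429.74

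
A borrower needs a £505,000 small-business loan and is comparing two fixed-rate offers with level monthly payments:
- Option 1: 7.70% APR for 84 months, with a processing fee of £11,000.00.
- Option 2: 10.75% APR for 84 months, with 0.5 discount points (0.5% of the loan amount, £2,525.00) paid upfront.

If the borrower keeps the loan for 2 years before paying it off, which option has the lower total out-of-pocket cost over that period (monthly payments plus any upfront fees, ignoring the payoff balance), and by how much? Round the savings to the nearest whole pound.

Option 1 by £10,361

Option 1: at 7.70% the monthly rate is 0.0064167, so the payment is 505,000 × 0.0064167 / (1 − 1.0064167^−84) = £7,795.77.
Option 2: monthly rate = 10.75%/12 = 0.0089583; payment = 505,000 × 0.0089583 / (1 − (1+0.0089583)^−84) = £8,580.59.
Over 24 months: Option 1 costs 24 × £7,795.77 + £11,000.00 = £198,098.48; Option 2 costs 24 × £8,580.59 + £2,525.00 = £208,459.16.
Option 1 is cheaper by £208,459.16 − £198,098.48 = £10,360.68.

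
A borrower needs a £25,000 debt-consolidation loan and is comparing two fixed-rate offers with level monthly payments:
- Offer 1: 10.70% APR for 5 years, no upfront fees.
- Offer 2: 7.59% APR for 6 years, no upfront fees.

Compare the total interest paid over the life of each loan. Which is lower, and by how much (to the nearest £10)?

Offer 2 by £1,190

Offer 1: at 10.70% the monthly rate is 0.0089167, so the payment is 25,000 × 0.0089167 / (1 − 1.0089167^−60) = £539.83.
Total interest on Offer 1 = 60 × £539.83 − £25,000 = £7,389.80.
Offer 2: at 7.59% the monthly rate is 0.0063250, so the payment is 25,000 × 0.0063250 / (1 − 1.0063250^−72) = £433.34.
Total interest on Offer 2 = 72 × £433.34 − £25,000 = £6,200.48.
Offer 2 is lower by £1,189.32.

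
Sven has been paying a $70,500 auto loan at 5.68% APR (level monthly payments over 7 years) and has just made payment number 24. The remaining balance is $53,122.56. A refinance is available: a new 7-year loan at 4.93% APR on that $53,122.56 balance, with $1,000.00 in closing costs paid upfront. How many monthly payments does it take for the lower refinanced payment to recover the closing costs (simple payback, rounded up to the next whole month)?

4 months

Current payment = 70,500 × 5.68%/12 / (1 − (1+0.0047333)^−84) = $1,019.12.
Refinanced payment = 53,122.56 × 0.0041083 / (1 − (1+0.0041083)^−84) = $749.08.
Monthly savings = $1,019.12 − $749.08 = $270.04.
Break-even = $1,000.00 / $270.04 = 3.70 → 4 months.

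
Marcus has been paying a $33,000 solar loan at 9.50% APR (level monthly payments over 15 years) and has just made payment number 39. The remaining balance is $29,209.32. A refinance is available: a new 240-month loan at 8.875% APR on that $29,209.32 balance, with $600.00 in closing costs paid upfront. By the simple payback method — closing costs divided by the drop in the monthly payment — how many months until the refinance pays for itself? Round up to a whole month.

Current payment = 33,000 × 9.5%/12 / (1 − (1+0.0079167)^−180) = $344.59.
Refinanced payment = 29,209.32 × 0.0073958 / (1 − (1+0.0073958)^−240) = $260.46.
Monthly savings = $344.59 − $260.46 = $84.13.
Break-even = $600.00 / $84.13 = 7.13 → 8 months.

8 months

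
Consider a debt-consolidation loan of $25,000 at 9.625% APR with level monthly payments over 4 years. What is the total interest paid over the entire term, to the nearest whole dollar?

$5,219

Monthly rate = 9.625%/12 = 0.0080208; payment = 25,000 × 0.0080208 / (1 − (1+0.0080208)^−48) = $629.57.
Total paid = 48 × $629.57 = $30,219.36; interest = $30,219.36 − $25,000 = $5,219.36.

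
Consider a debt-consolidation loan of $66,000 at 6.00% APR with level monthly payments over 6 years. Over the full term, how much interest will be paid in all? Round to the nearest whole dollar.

$12,754

Monthly rate = 6%/12 = 0.0050000; payment = 66,000 × 0.0050000 / (1 − (1+0.0050000)^−72) = $1,093.81.
Total paid = 72 × $1,093.81 = $78,754.32; interest = $78,754.32 − $66,000 = $12,754.32.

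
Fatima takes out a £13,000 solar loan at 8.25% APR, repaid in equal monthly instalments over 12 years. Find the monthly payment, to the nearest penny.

£142.51

At 8.25% the monthly rate is 0.0068750, so the payment is 13,000 × 0.0068750 / (1 − 1.0068750^−144) = £142.51.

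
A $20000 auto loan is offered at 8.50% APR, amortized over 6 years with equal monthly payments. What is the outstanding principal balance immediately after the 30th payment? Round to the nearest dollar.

With monthly rate i = 8.5%/12 = 0.0070833, the balance after k of n payments is P · [(1+i)^n − (1+i)^k] / [(1+i)^n − 1].
(1+0.0070833)^72 = 1.66230008 and (1+0.0070833)^30 = 1.23584004, so the balance is 20,000 × (1.66230008 − 1.23584004) / (1.66230008 − 1) = $12,878.15.

$12,878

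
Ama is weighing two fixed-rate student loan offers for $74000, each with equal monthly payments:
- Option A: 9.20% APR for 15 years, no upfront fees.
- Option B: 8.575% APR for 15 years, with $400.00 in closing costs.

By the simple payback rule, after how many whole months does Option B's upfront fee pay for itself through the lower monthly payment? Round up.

15 months

Option A: monthly rate = 9.2%/12 = 0.0076667; payment = 74,000 × 0.0076667 / (1 − (1+0.0076667)^−180) = $759.39.
Option B: monthly rate = 8.575%/12 = 0.0071458; payment = 74,000 × 0.0071458 / (1 − (1+0.0071458)^−180) = $731.96.
Monthly savings = $759.39 − $731.96 = $27.43.
Break-even = $400.00 / $27.43 = 14.58 → 15 months.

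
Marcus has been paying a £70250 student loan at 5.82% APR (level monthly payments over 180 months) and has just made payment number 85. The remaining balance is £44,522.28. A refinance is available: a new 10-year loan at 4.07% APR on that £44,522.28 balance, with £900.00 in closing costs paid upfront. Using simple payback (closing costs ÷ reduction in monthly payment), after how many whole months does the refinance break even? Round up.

Current payment = 70,250 × 5.82%/12 / (1 − (1+0.0048500)^−180) = £586.00.
Refinanced payment = 44,522.28 × 0.0033917 / (1 − (1+0.0033917)^−120) = £452.25.
Monthly savings = £586.00 − £452.25 = £133.75.
Break-even = £900.00 / £133.75 = 6.73 → 7 months.

7 months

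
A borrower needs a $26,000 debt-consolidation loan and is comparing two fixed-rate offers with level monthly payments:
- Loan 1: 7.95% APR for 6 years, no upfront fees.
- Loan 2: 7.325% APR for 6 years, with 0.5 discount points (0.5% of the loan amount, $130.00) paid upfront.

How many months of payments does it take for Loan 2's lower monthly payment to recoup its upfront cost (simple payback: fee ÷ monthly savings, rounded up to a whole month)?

Loan 1: monthly rate = 7.95%/12 = 0.0066250; payment = 26,000 × 0.0066250 / (1 − (1+0.0066250)^−72) = $455.23.
Loan 2: at 7.325% the monthly rate is 0.0061042, so the payment is 26,000 × 0.0061042 / (1 − 1.0061042^−72) = $447.34.
Monthly savings = $455.23 − $447.34 = $7.89.
Break-even = $130.00 / $7.89 = 16.48 → 17 months.

17 months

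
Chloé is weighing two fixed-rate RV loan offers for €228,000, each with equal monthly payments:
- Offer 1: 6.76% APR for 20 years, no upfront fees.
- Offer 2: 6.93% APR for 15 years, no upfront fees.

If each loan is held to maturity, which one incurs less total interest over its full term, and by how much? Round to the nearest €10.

Offer 2 by €49,120

Offer 1: monthly rate = 6.76%/12 = 0.0056333; payment = 228,000 × 0.0056333 / (1 − (1+0.0056333)^−240) = €1,734.99.
Total interest on Offer 1 = 240 × €1,734.99 − €228,000 = €188,397.60.
Offer 2: at 6.93% the monthly rate is 0.0057750, so the payment is 228,000 × 0.0057750 / (1 − 1.0057750^−180) = €2,040.42.
Total interest on Offer 2 = 180 × €2,040.42 − €228,000 = €139,275.60.
Offer 2 is lower by €49,122.00.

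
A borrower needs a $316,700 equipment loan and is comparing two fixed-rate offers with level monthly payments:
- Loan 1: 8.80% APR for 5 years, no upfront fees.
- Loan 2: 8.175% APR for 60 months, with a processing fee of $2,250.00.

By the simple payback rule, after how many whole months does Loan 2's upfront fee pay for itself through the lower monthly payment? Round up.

24 months

Loan 1: at 8.80% the monthly rate is 0.0073333, so the payment is 316,700 × 0.0073333 / (1 − 1.0073333^−60) = $6,543.47.
Loan 2: monthly rate = 8.175%/12 = 0.0068125; payment = 316,700 × 0.0068125 / (1 − (1+0.0068125)^−60) = $6,448.09.
Monthly savings = $6,543.47 − $6,448.09 = $95.38.
Break-even = $2,250.00 / $95.38 = 23.59 → 24 months.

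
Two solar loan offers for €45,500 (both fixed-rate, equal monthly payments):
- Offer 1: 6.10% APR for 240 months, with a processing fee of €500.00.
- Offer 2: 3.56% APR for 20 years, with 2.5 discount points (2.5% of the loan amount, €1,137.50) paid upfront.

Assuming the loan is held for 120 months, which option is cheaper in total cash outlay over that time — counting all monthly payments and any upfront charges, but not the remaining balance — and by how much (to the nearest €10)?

Offer 2 by €6,960

Offer 1: at 6.10% the monthly rate is 0.0050833, so the payment is 45,500 × 0.0050833 / (1 − 1.0050833^−240) = €328.61.
Offer 2: at 3.56% the monthly rate is 0.0029667, so the payment is 45,500 × 0.0029667 / (1 − 1.0029667^−240) = €265.29.
Over 120 months: Offer 1 costs 120 × €328.61 + €500.00 = €39,933.20; Offer 2 costs 120 × €265.29 + €1,137.50 = €32,972.30.
Offer 2 is cheaper by €39,933.20 − €32,972.30 = €6,960.90.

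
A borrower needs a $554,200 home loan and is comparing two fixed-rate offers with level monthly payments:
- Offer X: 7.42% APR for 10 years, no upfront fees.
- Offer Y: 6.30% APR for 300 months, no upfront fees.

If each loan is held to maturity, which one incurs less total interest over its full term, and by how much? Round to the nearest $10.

Offer X: monthly rate = 7.42%/12 = 0.0061833; payment = 554,200 × 0.0061833 / (1 − (1+0.0061833)^−120) = $6,555.34.
Total interest on Offer X = 120 × $6,555.34 − $554,200 = $232,440.80.
Offer Y: monthly rate = 6.3%/12 = 0.0052500; payment = 554,200 × 0.0052500 / (1 − (1+0.0052500)^−300) = $3,673.04.
Total interest on Offer Y = 300 × $3,673.04 − $554,200 = $547,712.00.
Offer X is lower by $315,271.20.

Offer X by $315,270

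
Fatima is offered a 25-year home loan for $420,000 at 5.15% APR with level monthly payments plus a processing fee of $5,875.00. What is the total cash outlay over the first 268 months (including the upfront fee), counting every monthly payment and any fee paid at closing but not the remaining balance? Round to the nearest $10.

$673,760

At 5.15% the monthly rate is 0.0042917, so the payment is 420,000 × 0.0042917 / (1 − 1.0042917^−300) = $2,492.12.
Total outlay = 268 × $2,492.12 + $5,875.00 = $673,763.16.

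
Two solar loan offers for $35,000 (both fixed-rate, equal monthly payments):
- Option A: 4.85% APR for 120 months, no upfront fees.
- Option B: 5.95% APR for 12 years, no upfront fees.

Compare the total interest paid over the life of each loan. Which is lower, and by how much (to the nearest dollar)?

Option A: monthly rate = 4.85%/12 = 0.0040417; payment = 35,000 × 0.0040417 / (1 − (1+0.0040417)^−120) = $368.67.
Total interest on Option A = 120 × $368.67 − $35,000 = $9,240.40.
Option B: monthly rate = 5.95%/12 = 0.0049583; payment = 35,000 × 0.0049583 / (1 − (1+0.0049583)^−144) = $340.64.
Total interest on Option B = 144 × $340.64 − $35,000 = $14,052.16.
Option A is lower by $4,811.76.

Option A by $4,812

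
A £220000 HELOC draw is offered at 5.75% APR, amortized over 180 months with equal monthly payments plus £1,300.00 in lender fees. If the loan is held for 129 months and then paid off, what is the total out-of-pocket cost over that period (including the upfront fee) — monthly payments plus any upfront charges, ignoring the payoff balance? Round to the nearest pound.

£236,970

Monthly rate = 5.75%/12 = 0.0047917; payment = 220,000 × 0.0047917 / (1 − (1+0.0047917)^−180) = £1,826.90.
Total outlay = 129 × £1,826.90 + £1,300.00 = £236,970.10.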